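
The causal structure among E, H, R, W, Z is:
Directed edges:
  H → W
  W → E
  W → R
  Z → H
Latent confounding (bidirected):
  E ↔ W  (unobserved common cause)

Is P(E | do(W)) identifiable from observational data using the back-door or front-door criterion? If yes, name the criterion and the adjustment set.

desc(W)\{W}={E,R}; candidates ⊆ {H,Z}.
W↔E: latent back-door arc(s) into W.
size 0: {}; under {} W still reaches {E,H,Z} ∋ E.
size 1: {H}, {Z}; under {H} W still reaches {E} ∋ E.
size 2: {H,Z}; under {H,Z} W still reaches {E} ∋ E.
W↔E cannot be blocked by any observed set — no back-door set.
No mediator lies on a directed W→…→E path.
Neither criterion identifies P(E|do(W)) in this graph.

P(E|do(W)): not identifiable (no BD/FD set).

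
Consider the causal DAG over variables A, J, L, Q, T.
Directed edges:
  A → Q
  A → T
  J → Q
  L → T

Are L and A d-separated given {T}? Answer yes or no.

Bayes-Ball from L | {T} reaches {A,Q}.
A ∈ reach(L|{T}) ⇒ L ⊥̸ A | {T}.

No — L and A are d-connected given {T}.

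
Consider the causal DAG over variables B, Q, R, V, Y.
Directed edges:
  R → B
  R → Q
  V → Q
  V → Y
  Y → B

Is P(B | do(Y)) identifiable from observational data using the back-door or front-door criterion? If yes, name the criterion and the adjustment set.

desc(Y)\{Y}={B}; candidates ⊆ {Q,R,V}.
∅: Y⊥B given ∅ in G with Y→· removed — back-door holds.
P(B|do(Y)) = P(B|Y) — no adjustment needed.

P(B|do(Y)): backdoor, adjust for ∅.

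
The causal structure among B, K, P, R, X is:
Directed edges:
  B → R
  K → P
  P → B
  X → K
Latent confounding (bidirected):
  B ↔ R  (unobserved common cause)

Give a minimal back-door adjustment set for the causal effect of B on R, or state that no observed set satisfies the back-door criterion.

B→R: no observed back-door set.

desc(B)\{B}={R}; candidates ⊆ {K,P,X}.
B↔R: latent back-door arc(s) into B.
size 0: {}; under {} B still reaches {K,P,R,X} ∋ R.
size 1: {K}, {P}, {X}; under {K} B still reaches {P,R} ∋ R.
size 2: {K,P}, {K,X}, {P,X}; under {K,P} B still reaches {R} ∋ R.
B↔R cannot be blocked by any observed set — no back-door set.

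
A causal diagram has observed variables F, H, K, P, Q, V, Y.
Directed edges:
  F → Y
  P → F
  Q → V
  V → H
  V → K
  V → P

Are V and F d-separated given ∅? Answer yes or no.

Bayes-Ball from V | ∅ reaches {F,H,K,P,Q,Y}.
F ∈ reach(V|∅) ⇒ V ⊥̸ F | ∅.

No — V and F are d-connected given ∅.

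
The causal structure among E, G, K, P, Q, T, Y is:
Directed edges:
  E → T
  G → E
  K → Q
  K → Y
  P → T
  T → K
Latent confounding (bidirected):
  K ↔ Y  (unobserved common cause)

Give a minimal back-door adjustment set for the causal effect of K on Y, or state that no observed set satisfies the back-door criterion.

K→Y: no observed back-door set.

desc(K)\{K}={Q,Y}; candidates ⊆ {E,G,P,T}.
K↔Y: latent back-door arc(s) into K.
size 0: {}; under {} K still reaches {E,G,P,T,Y} ∋ Y.
size 1: {E}, {G}, {P} …(+1); under {E} K still reaches {P,T,Y} ∋ Y.
size 2: {E,G}, {E,P}, {E,T} …(+3); under {E,G} K still reaches {P,T,Y} ∋ Y.
K↔Y cannot be blocked by any observed set — no back-door set.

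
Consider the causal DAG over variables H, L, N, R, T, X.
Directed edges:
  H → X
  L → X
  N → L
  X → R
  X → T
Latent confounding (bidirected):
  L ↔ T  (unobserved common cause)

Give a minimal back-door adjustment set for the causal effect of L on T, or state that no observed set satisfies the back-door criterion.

desc(L)\{L}={R,T,X}; candidates ⊆ {H,N}.
L↔T: latent back-door arc(s) into L.
size 0: {}; under {} L still reaches {N,T} ∋ T.
size 1: {H}, {N}; under {H} L still reaches {N,T} ∋ T.
size 2: {H,N}; under {H,N} L still reaches {T} ∋ T.
L↔T cannot be blocked by any observed set — no back-door set.

L→T: no observed back-door set.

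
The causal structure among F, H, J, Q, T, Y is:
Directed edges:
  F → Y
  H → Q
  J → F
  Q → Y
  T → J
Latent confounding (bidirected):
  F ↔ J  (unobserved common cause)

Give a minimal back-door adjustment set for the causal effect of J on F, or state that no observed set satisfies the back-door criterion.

desc(J)\{J}={F,Y}; candidates ⊆ {H,Q,T}.
J↔F: latent back-door arc(s) into J.
size 0: {}; under {} J still reaches {F,T,Y} ∋ F.
size 1: {H}, {Q}, {T}; under {H} J still reaches {F,T,Y} ∋ F.
size 2: {H,Q}, {H,T}, {Q,T}; under {H,Q} J still reaches {F,T,Y} ∋ F.
J↔F cannot be blocked by any observed set — no back-door set.

J→F: no observed back-door set.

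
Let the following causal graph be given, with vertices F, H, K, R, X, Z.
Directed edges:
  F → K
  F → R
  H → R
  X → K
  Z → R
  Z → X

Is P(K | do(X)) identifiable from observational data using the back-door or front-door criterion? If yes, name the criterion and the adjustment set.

P(K|do(X)): backdoor, adjust for ∅.

desc(X)\{X}={K}; candidates ⊆ {F,H,R,Z}.
∅: X⊥K given ∅ in G with X→· removed — back-door holds.
P(K|do(X)) = P(K|X) — no adjustment needed.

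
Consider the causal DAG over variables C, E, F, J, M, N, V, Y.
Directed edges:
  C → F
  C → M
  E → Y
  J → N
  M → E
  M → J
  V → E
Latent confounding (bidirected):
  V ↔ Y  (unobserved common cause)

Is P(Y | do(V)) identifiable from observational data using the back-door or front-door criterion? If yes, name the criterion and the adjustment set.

desc(V)\{V}={E,Y}; candidates ⊆ {C,F,J,M,N}.
V↔Y: latent back-door arc(s) into V.
size 0: {}; under {} V still reaches {Y} ∋ Y.
size 1: {C}, {F}, {J} …(+2); under {C} V still reaches {Y} ∋ Y.
size 2: {C,F}, {C,J}, {C,M} …(+7); under {C,F} V still reaches {Y} ∋ Y.
V↔Y cannot be blocked by any observed set — no back-door set.
{E}: (i) intercepts every directed V→Y path; (ii) no back-door V→{E}; (iii) {V} blocks every back-door {E}→Y. Front-door holds.
P(Y|do(V)) = Σ_{E} P(E|V) Σ_{V'} P(Y|E,V')P(V').

P(Y|do(V)): frontdoor, adjust for {E}.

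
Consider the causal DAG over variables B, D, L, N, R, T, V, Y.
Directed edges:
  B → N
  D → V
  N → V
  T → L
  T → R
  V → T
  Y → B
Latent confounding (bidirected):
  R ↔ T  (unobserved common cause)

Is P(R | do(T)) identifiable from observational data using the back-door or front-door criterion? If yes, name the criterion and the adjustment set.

P(R|do(T)): not identifiable (no BD/FD set).

desc(T)\{T}={L,R}; candidates ⊆ {B,D,N,V,Y}.
T↔R: latent back-door arc(s) into T.
size 0: {}; under {} T still reaches {B,D,N,R,V,Y} ∋ R.
size 1: {B}, {D}, {N} …(+2); under {B} T still reaches {D,N,R,V} ∋ R.
size 2: {B,D}, {B,N}, {B,V} …(+7); under {B,D} T still reaches {N,R,V} ∋ R.
T↔R cannot be blocked by any observed set — no back-door set.
No mediator lies on a directed T→…→R path.
Neither criterion identifies P(R|do(T)) in this graph.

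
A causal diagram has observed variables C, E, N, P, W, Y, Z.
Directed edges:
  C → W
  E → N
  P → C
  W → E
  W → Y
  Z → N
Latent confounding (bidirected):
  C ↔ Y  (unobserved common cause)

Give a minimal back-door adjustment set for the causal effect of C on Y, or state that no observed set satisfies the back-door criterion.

C→Y: no observed back-door set.

desc(C)\{C}={E,N,W,Y}; candidates ⊆ {P,Z}.
C↔Y: latent back-door arc(s) into C.
size 0: {}; under {} C still reaches {P,Y} ∋ Y.
size 1: {P}, {Z}; under {P} C still reaches {Y} ∋ Y.
size 2: {P,Z}; under {P,Z} C still reaches {Y} ∋ Y.
C↔Y cannot be blocked by any observed set — no back-door set.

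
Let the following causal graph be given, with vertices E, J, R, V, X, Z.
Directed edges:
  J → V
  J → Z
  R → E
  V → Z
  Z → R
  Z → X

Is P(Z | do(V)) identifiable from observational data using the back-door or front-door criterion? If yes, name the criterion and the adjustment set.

P(Z|do(V)): backdoor, adjust for {J}.

desc(V)\{V}={E,R,X,Z}; candidates ⊆ {J}.
size 0: {}; under {} V still reaches {E,J,R,X,Z} ∋ Z.
{J}: V⊥Z given {J} in G with V→· removed — back-door holds.
P(Z|do(V)) = Σ_{J} P(Z|V,J)·P(J).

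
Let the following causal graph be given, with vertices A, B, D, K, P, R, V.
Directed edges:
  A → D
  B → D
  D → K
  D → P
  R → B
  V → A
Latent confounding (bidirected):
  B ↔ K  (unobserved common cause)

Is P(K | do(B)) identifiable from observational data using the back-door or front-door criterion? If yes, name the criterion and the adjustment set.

desc(B)\{B}={D,K,P}; candidates ⊆ {A,R,V}.
B↔K: latent back-door arc(s) into B.
size 0: {}; under {} B still reaches {K,R} ∋ K.
size 1: {A}, {R}, {V}; under {A} B still reaches {K,R} ∋ K.
size 2: {A,R}, {A,V}, {R,V}; under {A,R} B still reaches {K} ∋ K.
B↔K cannot be blocked by any observed set — no back-door set.
{D}: (i) intercepts every directed B→K path; (ii) no back-door B→{D}; (iii) {B} blocks every back-door {D}→K. Front-door holds.
P(K|do(B)) = Σ_{D} P(D|B) Σ_{B'} P(K|D,B')P(B').

P(K|do(B)): frontdoor, adjust for {D}.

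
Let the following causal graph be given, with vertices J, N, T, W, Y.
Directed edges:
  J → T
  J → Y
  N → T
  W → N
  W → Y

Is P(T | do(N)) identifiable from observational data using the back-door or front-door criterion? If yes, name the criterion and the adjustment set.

desc(N)\{N}={T}; candidates ⊆ {J,W,Y}.
∅: N⊥T given ∅ in G with N→· removed — back-door holds.
P(T|do(N)) = P(T|N) — no adjustment needed.

P(T|do(N)): backdoor, adjust for ∅.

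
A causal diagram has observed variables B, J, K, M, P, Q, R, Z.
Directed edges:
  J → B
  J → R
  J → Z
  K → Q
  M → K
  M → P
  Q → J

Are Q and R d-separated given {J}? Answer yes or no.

Bayes-Ball from Q | {J} reaches {K,M,P}.
R ∉ reach(Q|{J}) ⇒ Q ⊥ R | {J}.

Yes — Q ⊥ R | {J}.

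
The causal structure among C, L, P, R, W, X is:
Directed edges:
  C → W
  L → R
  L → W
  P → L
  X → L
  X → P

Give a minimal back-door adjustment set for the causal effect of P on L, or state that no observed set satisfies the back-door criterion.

P→L: minimal back-door set {X}.

desc(P)\{P}={L,R,W}; candidates ⊆ {C,X}.
size 0: {}; under {} P still reaches {L,R,W,X} ∋ L.
{X}: P⊥L given {X} in G with P→· removed — back-door holds.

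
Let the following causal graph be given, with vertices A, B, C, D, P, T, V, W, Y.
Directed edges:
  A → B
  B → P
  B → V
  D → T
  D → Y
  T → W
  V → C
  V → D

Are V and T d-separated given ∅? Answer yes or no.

No — V and T are d-connected given ∅.

Bayes-Ball from V | ∅ reaches {A,B,C,D,P,T,W,Y}.
T ∈ reach(V|∅) ⇒ V ⊥̸ T | ∅.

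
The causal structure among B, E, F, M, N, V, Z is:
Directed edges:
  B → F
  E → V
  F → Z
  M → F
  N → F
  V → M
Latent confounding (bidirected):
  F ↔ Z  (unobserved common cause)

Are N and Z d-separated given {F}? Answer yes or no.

No — N and Z are d-connected given {F}.

Bayes-Ball from N | {F} reaches {B,E,M,V,Z}.
Z ∈ reach(N|{F}) ⇒ N ⊥̸ Z | {F}.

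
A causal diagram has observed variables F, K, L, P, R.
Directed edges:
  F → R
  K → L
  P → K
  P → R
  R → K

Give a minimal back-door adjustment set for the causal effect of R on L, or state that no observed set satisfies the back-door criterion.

R→L: minimal back-door set {P}.

desc(R)\{R}={K,L}; candidates ⊆ {F,P}.
size 0: {}; under {} R still reaches {F,K,L,P} ∋ L.
{P}: R⊥L given {P} in G with R→· removed — back-door holds.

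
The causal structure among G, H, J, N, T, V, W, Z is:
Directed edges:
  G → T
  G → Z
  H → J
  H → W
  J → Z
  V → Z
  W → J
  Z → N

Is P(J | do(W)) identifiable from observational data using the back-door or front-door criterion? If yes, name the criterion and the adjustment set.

P(J|do(W)): backdoor, adjust for {H}.

desc(W)\{W}={J,N,Z}; candidates ⊆ {G,H,T,V}.
size 0: {}; under {} W still reaches {H,J,N,Z} ∋ J.
{H}: W⊥J given {H} in G with W→· removed — back-door holds.
P(J|do(W)) = Σ_{H} P(J|W,H)·P(H).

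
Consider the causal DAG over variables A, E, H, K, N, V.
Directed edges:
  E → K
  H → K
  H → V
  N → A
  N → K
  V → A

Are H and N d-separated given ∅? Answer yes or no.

Yes — H ⊥ N | ∅.

Bayes-Ball from H | ∅ reaches {A,K,V}.
N ∉ reach(H|∅) ⇒ H ⊥ N | ∅.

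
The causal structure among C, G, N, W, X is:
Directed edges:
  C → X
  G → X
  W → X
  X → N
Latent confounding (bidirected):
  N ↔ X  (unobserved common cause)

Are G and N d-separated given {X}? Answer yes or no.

Bayes-Ball from G | {X} reaches {C,N,W}.
N ∈ reach(G|{X}) ⇒ G ⊥̸ N | {X}.

No — G and N are d-connected given {X}.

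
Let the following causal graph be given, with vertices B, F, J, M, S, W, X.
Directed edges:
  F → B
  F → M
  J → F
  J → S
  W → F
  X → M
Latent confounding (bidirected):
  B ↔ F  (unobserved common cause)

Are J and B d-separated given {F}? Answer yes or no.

No — J and B are d-connected given {F}.

Bayes-Ball from J | {F} reaches {B,S,W}.
B ∈ reach(J|{F}) ⇒ J ⊥̸ B | {F}.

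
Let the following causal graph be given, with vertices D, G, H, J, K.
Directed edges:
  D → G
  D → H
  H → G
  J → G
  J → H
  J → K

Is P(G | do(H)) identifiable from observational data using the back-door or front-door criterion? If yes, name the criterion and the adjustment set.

desc(H)\{H}={G}; candidates ⊆ {D,J,K}.
size 0: {}; under {} H still reaches {D,G,J,K} ∋ G.
size 1: {D}, {J}, {K}; under {D} H still reaches {G,J,K} ∋ G.
{D,J}: H⊥G given {D,J} in G with H→· removed — back-door holds.
P(G|do(H)) = Σ_{D,J} P(G|H,D,J)·P(D,J).

P(G|do(H)): backdoor, adjust for {D, J}.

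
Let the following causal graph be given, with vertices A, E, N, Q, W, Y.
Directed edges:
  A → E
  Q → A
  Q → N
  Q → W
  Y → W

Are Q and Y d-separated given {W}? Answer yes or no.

No — Q and Y are d-connected given {W}.

Bayes-Ball from Q | {W} reaches {A,E,N,Y}.
Y ∈ reach(Q|{W}) ⇒ Q ⊥̸ Y | {W}.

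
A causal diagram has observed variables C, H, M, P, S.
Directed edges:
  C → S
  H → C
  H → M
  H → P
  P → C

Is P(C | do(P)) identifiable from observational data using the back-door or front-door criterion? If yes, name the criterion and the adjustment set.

P(C|do(P)): backdoor, adjust for {H}.

desc(P)\{P}={C,S}; candidates ⊆ {H,M}.
size 0: {}; under {} P still reaches {C,H,M,S} ∋ C.
{H}: P⊥C given {H} in G with P→· removed — back-door holds.
P(C|do(P)) = Σ_{H} P(C|P,H)·P(H).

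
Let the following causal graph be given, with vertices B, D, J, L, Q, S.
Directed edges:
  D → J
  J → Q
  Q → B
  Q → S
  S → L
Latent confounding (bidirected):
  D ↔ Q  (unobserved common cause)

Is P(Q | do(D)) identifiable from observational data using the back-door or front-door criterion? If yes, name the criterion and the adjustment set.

desc(D)\{D}={B,J,L,Q,S}; candidates ⊆ {—}.
D↔Q: latent back-door arc(s) into D.
size 0: {}; under {} D still reaches {B,L,Q,S} ∋ Q.
D↔Q cannot be blocked by any observed set — no back-door set.
{J}: (i) intercepts every directed D→Q path; (ii) no back-door D→{J}; (iii) {D} blocks every back-door {J}→Q. Front-door holds.
P(Q|do(D)) = Σ_{J} P(J|D) Σ_{D'} P(Q|J,D')P(D').

P(Q|do(D)): frontdoor, adjust for {J}.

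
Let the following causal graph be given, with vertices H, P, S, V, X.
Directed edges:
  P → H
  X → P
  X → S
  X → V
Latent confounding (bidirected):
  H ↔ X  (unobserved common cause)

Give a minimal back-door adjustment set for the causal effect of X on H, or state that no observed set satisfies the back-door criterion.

X→H: no observed back-door set.

desc(X)\{X}={H,P,S,V}; candidates ⊆ {—}.
X↔H: latent back-door arc(s) into X.
size 0: {}; under {} X still reaches {H} ∋ H.
X↔H cannot be blocked by any observed set — no back-door set.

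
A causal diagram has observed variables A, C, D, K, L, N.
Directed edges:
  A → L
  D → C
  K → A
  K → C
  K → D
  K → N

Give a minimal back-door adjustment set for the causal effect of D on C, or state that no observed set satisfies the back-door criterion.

desc(D)\{D}={C}; candidates ⊆ {A,K,L,N}.
size 0: {}; under {} D still reaches {A,C,K,L,N} ∋ C.
{K}: D⊥C given {K} in G with D→· removed — back-door holds.

D→C: minimal back-door set {K}.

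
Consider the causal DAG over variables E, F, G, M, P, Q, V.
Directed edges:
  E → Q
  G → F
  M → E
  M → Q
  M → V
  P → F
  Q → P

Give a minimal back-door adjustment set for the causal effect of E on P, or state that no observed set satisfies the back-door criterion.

desc(E)\{E}={F,P,Q}; candidates ⊆ {G,M,V}.
size 0: {}; under {} E still reaches {F,M,P,Q,V} ∋ P.
{M}: E⊥P given {M} in G with E→· removed — back-door holds.

E→P: minimal back-door set {M}.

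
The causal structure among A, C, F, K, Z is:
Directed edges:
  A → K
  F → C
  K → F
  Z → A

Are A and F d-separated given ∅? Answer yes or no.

No — A and F are d-connected given ∅.

Bayes-Ball from A | ∅ reaches {C,F,K,Z}.
F ∈ reach(A|∅) ⇒ A ⊥̸ F | ∅.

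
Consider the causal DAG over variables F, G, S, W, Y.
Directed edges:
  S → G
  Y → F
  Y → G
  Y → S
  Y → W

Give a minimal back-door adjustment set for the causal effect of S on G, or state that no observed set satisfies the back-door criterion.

S→G: minimal back-door set {Y}.

desc(S)\{S}={G}; candidates ⊆ {F,W,Y}.
size 0: {}; under {} S still reaches {F,G,W,Y} ∋ G.
{Y}: S⊥G given {Y} in G with S→· removed — back-door holds.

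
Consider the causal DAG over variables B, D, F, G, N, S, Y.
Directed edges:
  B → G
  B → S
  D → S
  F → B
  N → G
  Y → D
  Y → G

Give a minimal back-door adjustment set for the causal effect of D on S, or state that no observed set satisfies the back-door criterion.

D→S: minimal back-door set ∅.

desc(D)\{D}={S}; candidates ⊆ {B,F,G,N,Y}.
∅: D⊥S given ∅ in G with D→· removed — back-door holds.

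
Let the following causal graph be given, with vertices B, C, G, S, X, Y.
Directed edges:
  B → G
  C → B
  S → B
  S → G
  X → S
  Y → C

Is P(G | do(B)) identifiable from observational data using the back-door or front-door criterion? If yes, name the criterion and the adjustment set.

P(G|do(B)): backdoor, adjust for {S}.

desc(B)\{B}={G}; candidates ⊆ {C,S,X,Y}.
size 0: {}; under {} B still reaches {C,G,S,X,Y} ∋ G.
{S}: B⊥G given {S} in G with B→· removed — back-door holds.
P(G|do(B)) = Σ_{S} P(G|B,S)·P(S).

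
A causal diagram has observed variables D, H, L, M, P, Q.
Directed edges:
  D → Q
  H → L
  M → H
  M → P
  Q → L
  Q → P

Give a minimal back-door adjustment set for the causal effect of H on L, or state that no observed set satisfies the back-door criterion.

H→L: minimal back-door set ∅.

desc(H)\{H}={L}; candidates ⊆ {D,M,P,Q}.
∅: H⊥L given ∅ in G with H→· removed — back-door holds.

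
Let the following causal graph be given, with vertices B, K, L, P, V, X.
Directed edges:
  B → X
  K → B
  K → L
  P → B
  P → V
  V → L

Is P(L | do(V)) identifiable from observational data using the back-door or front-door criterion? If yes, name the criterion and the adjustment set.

desc(V)\{V}={L}; candidates ⊆ {B,K,P,X}.
∅: V⊥L given ∅ in G with V→· removed — back-door holds.
P(L|do(V)) = P(L|V) — no adjustment needed.

P(L|do(V)): backdoor, adjust for ∅.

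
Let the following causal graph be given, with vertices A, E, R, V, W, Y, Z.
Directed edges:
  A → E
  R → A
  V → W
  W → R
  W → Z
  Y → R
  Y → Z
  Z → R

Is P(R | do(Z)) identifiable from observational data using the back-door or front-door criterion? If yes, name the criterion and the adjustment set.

P(R|do(Z)): backdoor, adjust for {W, Y}.

desc(Z)\{Z}={A,E,R}; candidates ⊆ {V,W,Y}.
size 0: {}; under {} Z still reaches {A,E,R,V,W,Y} ∋ R.
size 1: {V}, {W}, {Y}; under {V} Z still reaches {A,E,R,W,Y} ∋ R.
{W,Y}: Z⊥R given {W,Y} in G with Z→· removed — back-door holds.
P(R|do(Z)) = Σ_{W,Y} P(R|Z,W,Y)·P(W,Y).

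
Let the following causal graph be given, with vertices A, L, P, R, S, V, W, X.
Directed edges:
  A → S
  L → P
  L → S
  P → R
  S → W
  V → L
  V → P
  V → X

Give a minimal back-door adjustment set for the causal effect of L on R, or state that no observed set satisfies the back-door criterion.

L→R: minimal back-door set {V}.

desc(L)\{L}={P,R,S,W}; candidates ⊆ {A,V,X}.
size 0: {}; under {} L still reaches {P,R,V,X} ∋ R.
{V}: L⊥R given {V} in G with L→· removed — back-door holds.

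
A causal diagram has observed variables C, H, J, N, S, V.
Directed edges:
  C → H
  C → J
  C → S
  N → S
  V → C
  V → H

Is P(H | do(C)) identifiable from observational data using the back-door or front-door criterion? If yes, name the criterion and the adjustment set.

desc(C)\{C}={H,J,S}; candidates ⊆ {N,V}.
size 0: {}; under {} C still reaches {H,V} ∋ H.
{V}: C⊥H given {V} in G with C→· removed — back-door holds.
P(H|do(C)) = Σ_{V} P(H|C,V)·P(V).

P(H|do(C)): backdoor, adjust for {V}.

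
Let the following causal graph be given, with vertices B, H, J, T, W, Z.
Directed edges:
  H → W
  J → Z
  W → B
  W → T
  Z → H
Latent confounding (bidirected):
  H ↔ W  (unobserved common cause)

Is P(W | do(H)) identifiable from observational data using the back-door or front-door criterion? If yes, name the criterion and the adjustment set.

P(W|do(H)): not identifiable (no BD/FD set).

desc(H)\{H}={B,T,W}; candidates ⊆ {J,Z}.
H↔W: latent back-door arc(s) into H.
size 0: {}; under {} H still reaches {B,J,T,W,Z} ∋ W.
size 1: {J}, {Z}; under {J} H still reaches {B,T,W,Z} ∋ W.
size 2: {J,Z}; under {J,Z} H still reaches {B,T,W} ∋ W.
H↔W cannot be blocked by any observed set — no back-door set.
No mediator lies on a directed H→…→W path.
Neither criterion identifies P(W|do(H)) in this graph.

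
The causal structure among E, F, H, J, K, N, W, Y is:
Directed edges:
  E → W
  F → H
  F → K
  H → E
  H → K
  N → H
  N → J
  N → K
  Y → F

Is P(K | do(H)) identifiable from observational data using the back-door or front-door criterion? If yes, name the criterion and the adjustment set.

P(K|do(H)): backdoor, adjust for {F, N}.

desc(H)\{H}={E,K,W}; candidates ⊆ {F,J,N,Y}.
size 0: {}; under {} H still reaches {F,J,K,N,Y} ∋ K.
size 1: {F}, {J}, {N} …(+1); under {F} H still reaches {J,K,N} ∋ K.
{F,N}: H⊥K given {F,N} in G with H→· removed — back-door holds.
P(K|do(H)) = Σ_{F,N} P(K|H,F,N)·P(F,N).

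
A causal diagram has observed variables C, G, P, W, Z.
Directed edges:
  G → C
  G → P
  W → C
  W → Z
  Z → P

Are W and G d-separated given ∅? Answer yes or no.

Yes — W ⊥ G | ∅.

Bayes-Ball from W | ∅ reaches {C,P,Z}.
G ∉ reach(W|∅) ⇒ W ⊥ G | ∅.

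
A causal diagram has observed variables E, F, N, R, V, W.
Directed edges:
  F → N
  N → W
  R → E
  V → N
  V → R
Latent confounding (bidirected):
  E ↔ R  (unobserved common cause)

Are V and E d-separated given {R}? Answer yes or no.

No — V and E are d-connected given {R}.

Bayes-Ball from V | {R} reaches {E,N,W}.
E ∈ reach(V|{R}) ⇒ V ⊥̸ E | {R}.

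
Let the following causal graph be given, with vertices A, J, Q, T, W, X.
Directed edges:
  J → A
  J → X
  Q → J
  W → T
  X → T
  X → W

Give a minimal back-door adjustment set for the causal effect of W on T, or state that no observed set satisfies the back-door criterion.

W→T: minimal back-door set {X}.

desc(W)\{W}={T}; candidates ⊆ {A,J,Q,X}.
size 0: {}; under {} W still reaches {A,J,Q,T,X} ∋ T.
{X}: W⊥T given {X} in G with W→· removed — back-door holds.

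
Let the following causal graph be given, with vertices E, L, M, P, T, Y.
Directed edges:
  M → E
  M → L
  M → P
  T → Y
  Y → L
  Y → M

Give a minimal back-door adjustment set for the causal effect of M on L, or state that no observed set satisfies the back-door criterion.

M→L: minimal back-door set {Y}.

desc(M)\{M}={E,L,P}; candidates ⊆ {T,Y}.
size 0: {}; under {} M still reaches {L,T,Y} ∋ L.
{Y}: M⊥L given {Y} in G with M→· removed — back-door holds.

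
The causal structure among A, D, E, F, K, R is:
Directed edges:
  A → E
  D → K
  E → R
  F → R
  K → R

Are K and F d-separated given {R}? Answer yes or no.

Bayes-Ball from K | {R} reaches {A,D,E,F}.
F ∈ reach(K|{R}) ⇒ K ⊥̸ F | {R}.

No — K and F are d-connected given {R}.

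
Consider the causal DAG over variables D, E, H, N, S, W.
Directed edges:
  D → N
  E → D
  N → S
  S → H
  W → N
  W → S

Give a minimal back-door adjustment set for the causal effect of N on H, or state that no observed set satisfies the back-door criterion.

N→H: minimal back-door set {W}.

desc(N)\{N}={H,S}; candidates ⊆ {D,E,W}.
size 0: {}; under {} N still reaches {D,E,H,S,W} ∋ H.
{W}: N⊥H given {W} in G with N→· removed — back-door holds.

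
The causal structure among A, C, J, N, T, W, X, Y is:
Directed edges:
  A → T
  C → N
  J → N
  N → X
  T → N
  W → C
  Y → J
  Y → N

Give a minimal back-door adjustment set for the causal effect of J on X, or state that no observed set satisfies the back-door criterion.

J→X: minimal back-door set {Y}.

desc(J)\{J}={N,X}; candidates ⊆ {A,C,T,W,Y}.
size 0: {}; under {} J still reaches {N,X,Y} ∋ X.
{Y}: J⊥X given {Y} in G with J→· removed — back-door holds.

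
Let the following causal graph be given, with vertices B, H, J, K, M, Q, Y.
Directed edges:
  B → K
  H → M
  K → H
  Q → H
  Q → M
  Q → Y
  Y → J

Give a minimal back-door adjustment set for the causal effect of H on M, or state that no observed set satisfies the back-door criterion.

desc(H)\{H}={M}; candidates ⊆ {B,J,K,Q,Y}.
size 0: {}; under {} H still reaches {B,J,K,M,Q,Y} ∋ M.
{Q}: H⊥M given {Q} in G with H→· removed — back-door holds.

H→M: minimal back-door set {Q}.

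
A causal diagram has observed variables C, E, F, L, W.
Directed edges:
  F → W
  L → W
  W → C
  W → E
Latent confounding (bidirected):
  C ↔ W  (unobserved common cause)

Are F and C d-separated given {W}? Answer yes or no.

No — F and C are d-connected given {W}.

Bayes-Ball from F | {W} reaches {C,L}.
C ∈ reach(F|{W}) ⇒ F ⊥̸ C | {W}.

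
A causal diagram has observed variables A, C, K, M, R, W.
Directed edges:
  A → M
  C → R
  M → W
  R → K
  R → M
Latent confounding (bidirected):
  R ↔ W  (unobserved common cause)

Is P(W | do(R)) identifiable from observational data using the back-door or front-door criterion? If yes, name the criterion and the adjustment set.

P(W|do(R)): frontdoor, adjust for {M}.

desc(R)\{R}={K,M,W}; candidates ⊆ {A,C}.
R↔W: latent back-door arc(s) into R.
size 0: {}; under {} R still reaches {C,W} ∋ W.
size 1: {A}, {C}; under {A} R still reaches {C,W} ∋ W.
size 2: {A,C}; under {A,C} R still reaches {W} ∋ W.
R↔W cannot be blocked by any observed set — no back-door set.
{M}: (i) intercepts every directed R→W path; (ii) no back-door R→{M}; (iii) {R} blocks every back-door {M}→W. Front-door holds.
P(W|do(R)) = Σ_{M} P(M|R) Σ_{R'} P(W|M,R')P(R').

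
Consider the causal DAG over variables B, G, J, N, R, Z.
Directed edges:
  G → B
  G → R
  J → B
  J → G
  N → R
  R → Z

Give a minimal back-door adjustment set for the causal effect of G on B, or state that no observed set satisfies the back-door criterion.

desc(G)\{G}={B,R,Z}; candidates ⊆ {J,N}.
size 0: {}; under {} G still reaches {B,J} ∋ B.
{J}: G⊥B given {J} in G with G→· removed — back-door holds.

G→B: minimal back-door set {J}.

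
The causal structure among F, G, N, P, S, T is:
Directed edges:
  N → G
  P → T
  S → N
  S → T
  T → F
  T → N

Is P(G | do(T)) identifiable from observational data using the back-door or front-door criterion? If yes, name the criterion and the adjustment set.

desc(T)\{T}={F,G,N}; candidates ⊆ {P,S}.
size 0: {}; under {} T still reaches {G,N,P,S} ∋ G.
{S}: T⊥G given {S} in G with T→· removed — back-door holds.
P(G|do(T)) = Σ_{S} P(G|T,S)·P(S).

P(G|do(T)): backdoor, adjust for {S}.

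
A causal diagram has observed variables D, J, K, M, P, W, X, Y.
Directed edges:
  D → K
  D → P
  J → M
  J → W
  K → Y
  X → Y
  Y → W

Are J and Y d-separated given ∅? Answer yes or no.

Yes — J ⊥ Y | ∅.

Bayes-Ball from J | ∅ reaches {M,W}.
Y ∉ reach(J|∅) ⇒ J ⊥ Y | ∅.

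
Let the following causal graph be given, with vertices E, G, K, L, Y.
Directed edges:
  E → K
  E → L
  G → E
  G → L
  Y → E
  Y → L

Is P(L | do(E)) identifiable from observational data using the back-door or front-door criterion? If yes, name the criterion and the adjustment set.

P(L|do(E)): backdoor, adjust for {G, Y}.

desc(E)\{E}={K,L}; candidates ⊆ {G,Y}.
size 0: {}; under {} E still reaches {G,L,Y} ∋ L.
size 1: {G}, {Y}; under {G} E still reaches {L,Y} ∋ L.
{G,Y}: E⊥L given {G,Y} in G with E→· removed — back-door holds.
P(L|do(E)) = Σ_{G,Y} P(L|E,G,Y)·P(G,Y).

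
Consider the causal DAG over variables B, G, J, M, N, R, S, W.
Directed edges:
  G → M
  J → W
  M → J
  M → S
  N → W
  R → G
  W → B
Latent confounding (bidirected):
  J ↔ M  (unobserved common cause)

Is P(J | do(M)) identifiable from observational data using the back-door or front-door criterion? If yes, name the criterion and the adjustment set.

desc(M)\{M}={B,J,S,W}; candidates ⊆ {G,N,R}.
M↔J: latent back-door arc(s) into M.
size 0: {}; under {} M still reaches {B,G,J,R,W} ∋ J.
size 1: {G}, {N}, {R}; under {G} M still reaches {B,J,W} ∋ J.
size 2: {G,N}, {G,R}, {N,R}; under {G,N} M still reaches {B,J,W} ∋ J.
M↔J cannot be blocked by any observed set — no back-door set.
No mediator lies on a directed M→…→J path.
Neither criterion identifies P(J|do(M)) in this graph.

P(J|do(M)): not identifiable (no BD/FD set).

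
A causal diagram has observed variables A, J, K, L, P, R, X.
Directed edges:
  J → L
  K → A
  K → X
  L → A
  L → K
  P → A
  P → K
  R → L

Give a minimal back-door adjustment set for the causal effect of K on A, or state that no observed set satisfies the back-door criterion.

K→A: minimal back-door set {L, P}.

desc(K)\{K}={A,X}; candidates ⊆ {J,L,P,R}.
size 0: {}; under {} K still reaches {A,J,L,P,R} ∋ A.
size 1: {J}, {L}, {P} …(+1); under {J} K still reaches {A,L,P,R} ∋ A.
{L,P}: K⊥A given {L,P} in G with K→· removed — back-door holds.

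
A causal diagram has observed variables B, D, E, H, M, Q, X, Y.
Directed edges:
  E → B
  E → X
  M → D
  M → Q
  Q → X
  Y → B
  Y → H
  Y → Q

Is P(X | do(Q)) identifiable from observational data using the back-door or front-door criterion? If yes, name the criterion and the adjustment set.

P(X|do(Q)): backdoor, adjust for ∅.

desc(Q)\{Q}={X}; candidates ⊆ {B,D,E,H,M,Y}.
∅: Q⊥X given ∅ in G with Q→· removed — back-door holds.
P(X|do(Q)) = P(X|Q) — no adjustment needed.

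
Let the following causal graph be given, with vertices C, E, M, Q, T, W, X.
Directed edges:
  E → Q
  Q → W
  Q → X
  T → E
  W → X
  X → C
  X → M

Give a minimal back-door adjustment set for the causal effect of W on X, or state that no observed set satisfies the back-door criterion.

W→X: minimal back-door set {Q}.

desc(W)\{W}={C,M,X}; candidates ⊆ {E,Q,T}.
size 0: {}; under {} W still reaches {C,E,M,Q,T,X} ∋ X.
{Q}: W⊥X given {Q} in G with W→· removed — back-door holds.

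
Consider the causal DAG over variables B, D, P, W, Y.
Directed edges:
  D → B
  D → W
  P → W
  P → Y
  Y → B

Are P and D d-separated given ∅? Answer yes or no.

Yes — P ⊥ D | ∅.

Bayes-Ball from P | ∅ reaches {B,W,Y}.
D ∉ reach(P|∅) ⇒ P ⊥ D | ∅.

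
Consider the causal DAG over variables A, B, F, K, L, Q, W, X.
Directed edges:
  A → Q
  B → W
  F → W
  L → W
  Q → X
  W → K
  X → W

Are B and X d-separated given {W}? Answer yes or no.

No — B and X are d-connected given {W}.

Bayes-Ball from B | {W} reaches {A,F,L,Q,X}.
X ∈ reach(B|{W}) ⇒ B ⊥̸ X | {W}.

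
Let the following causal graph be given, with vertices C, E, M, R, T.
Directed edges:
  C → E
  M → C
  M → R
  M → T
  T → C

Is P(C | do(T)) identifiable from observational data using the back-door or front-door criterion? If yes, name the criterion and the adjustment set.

desc(T)\{T}={C,E}; candidates ⊆ {M,R}.
size 0: {}; under {} T still reaches {C,E,M,R} ∋ C.
{M}: T⊥C given {M} in G with T→· removed — back-door holds.
P(C|do(T)) = Σ_{M} P(C|T,M)·P(M).

P(C|do(T)): backdoor, adjust for {M}.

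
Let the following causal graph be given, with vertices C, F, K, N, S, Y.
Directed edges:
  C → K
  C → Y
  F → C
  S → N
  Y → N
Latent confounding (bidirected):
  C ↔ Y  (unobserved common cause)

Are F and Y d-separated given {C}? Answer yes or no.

No — F and Y are d-connected given {C}.

Bayes-Ball from F | {C} reaches {N,Y}.
Y ∈ reach(F|{C}) ⇒ F ⊥̸ Y | {C}.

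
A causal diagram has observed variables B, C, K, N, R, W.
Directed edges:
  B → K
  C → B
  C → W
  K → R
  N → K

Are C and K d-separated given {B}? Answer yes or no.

Yes — C ⊥ K | {B}.

Bayes-Ball from C | {B} reaches {W}.
K ∉ reach(C|{B}) ⇒ C ⊥ K | {B}.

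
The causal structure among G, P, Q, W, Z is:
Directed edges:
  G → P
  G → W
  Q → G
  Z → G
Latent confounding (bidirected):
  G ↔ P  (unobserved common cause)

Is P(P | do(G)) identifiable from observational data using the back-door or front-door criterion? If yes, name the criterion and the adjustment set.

P(P|do(G)): not identifiable (no BD/FD set).

desc(G)\{G}={P,W}; candidates ⊆ {Q,Z}.
G↔P: latent back-door arc(s) into G.
size 0: {}; under {} G still reaches {P,Q,Z} ∋ P.
size 1: {Q}, {Z}; under {Q} G still reaches {P,Z} ∋ P.
size 2: {Q,Z}; under {Q,Z} G still reaches {P} ∋ P.
G↔P cannot be blocked by any observed set — no back-door set.
No mediator lies on a directed G→…→P path.
Neither criterion identifies P(P|do(G)) in this graph.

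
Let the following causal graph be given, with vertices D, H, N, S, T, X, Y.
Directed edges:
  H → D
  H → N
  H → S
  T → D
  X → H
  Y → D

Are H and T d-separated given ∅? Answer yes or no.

Bayes-Ball from H | ∅ reaches {D,N,S,X}.
T ∉ reach(H|∅) ⇒ H ⊥ T | ∅.

Yes — H ⊥ T | ∅.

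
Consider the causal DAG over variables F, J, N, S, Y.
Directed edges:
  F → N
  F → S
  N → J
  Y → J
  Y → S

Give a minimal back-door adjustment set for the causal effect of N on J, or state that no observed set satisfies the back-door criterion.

N→J: minimal back-door set ∅.

desc(N)\{N}={J}; candidates ⊆ {F,S,Y}.
∅: N⊥J given ∅ in G with N→· removed — back-door holds.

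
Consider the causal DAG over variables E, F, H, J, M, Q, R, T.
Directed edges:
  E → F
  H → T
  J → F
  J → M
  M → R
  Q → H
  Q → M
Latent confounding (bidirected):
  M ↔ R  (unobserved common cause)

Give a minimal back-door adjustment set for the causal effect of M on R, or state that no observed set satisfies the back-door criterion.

desc(M)\{M}={R}; candidates ⊆ {E,F,H,J,Q,T}.
M↔R: latent back-door arc(s) into M.
size 0: {}; under {} M still reaches {F,H,J,Q,R,T} ∋ R.
size 1: {E}, {F}, {H} …(+3); under {E} M still reaches {F,H,J,Q,R,T} ∋ R.
size 2: {E,F}, {E,H}, {E,J} …(+12); under {E,F} M still reaches {H,J,Q,R,T} ∋ R.
M↔R cannot be blocked by any observed set — no back-door set.

M→R: no observed back-door set.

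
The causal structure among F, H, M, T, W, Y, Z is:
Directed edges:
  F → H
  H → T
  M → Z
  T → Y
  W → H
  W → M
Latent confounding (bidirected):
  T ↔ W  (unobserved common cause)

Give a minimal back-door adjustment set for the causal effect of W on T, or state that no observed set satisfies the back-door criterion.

desc(W)\{W}={H,M,T,Y,Z}; candidates ⊆ {F}.
W↔T: latent back-door arc(s) into W.
size 0: {}; under {} W still reaches {T,Y} ∋ T.
size 1: {F}; under {F} W still reaches {T,Y} ∋ T.
W↔T cannot be blocked by any observed set — no back-door set.

W→T: no observed back-door set.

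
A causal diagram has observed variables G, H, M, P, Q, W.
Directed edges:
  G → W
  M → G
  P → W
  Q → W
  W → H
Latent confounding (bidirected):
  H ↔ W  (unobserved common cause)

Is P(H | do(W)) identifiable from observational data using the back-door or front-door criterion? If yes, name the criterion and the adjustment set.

P(H|do(W)): not identifiable (no BD/FD set).

desc(W)\{W}={H}; candidates ⊆ {G,M,P,Q}.
W↔H: latent back-door arc(s) into W.
size 0: {}; under {} W still reaches {G,H,M,P,Q} ∋ H.
size 1: {G}, {M}, {P} …(+1); under {G} W still reaches {H,P,Q} ∋ H.
size 2: {G,M}, {G,P}, {G,Q} …(+3); under {G,M} W still reaches {H,P,Q} ∋ H.
W↔H cannot be blocked by any observed set — no back-door set.
No mediator lies on a directed W→…→H path.
Neither criterion identifies P(H|do(W)) in this graph.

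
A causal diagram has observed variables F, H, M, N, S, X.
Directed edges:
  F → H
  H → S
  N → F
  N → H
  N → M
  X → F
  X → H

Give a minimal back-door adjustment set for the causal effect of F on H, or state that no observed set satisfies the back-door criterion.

desc(F)\{F}={H,S}; candidates ⊆ {M,N,X}.
size 0: {}; under {} F still reaches {H,M,N,S,X} ∋ H.
size 1: {M}, {N}, {X}; under {M} F still reaches {H,N,S,X} ∋ H.
{N,X}: F⊥H given {N,X} in G with F→· removed — back-door holds.

F→H: minimal back-door set {N, X}.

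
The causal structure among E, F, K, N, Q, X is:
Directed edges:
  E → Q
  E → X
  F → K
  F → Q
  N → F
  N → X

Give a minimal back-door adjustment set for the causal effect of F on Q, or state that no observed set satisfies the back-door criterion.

F→Q: minimal back-door set ∅.

desc(F)\{F}={K,Q}; candidates ⊆ {E,N,X}.
∅: F⊥Q given ∅ in G with F→· removed — back-door holds.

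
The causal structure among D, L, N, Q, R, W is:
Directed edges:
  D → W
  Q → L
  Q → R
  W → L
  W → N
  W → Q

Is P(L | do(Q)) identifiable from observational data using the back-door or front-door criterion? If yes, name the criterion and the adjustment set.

desc(Q)\{Q}={L,R}; candidates ⊆ {D,N,W}.
size 0: {}; under {} Q still reaches {D,L,N,W} ∋ L.
{W}: Q⊥L given {W} in G with Q→· removed — back-door holds.
P(L|do(Q)) = Σ_{W} P(L|Q,W)·P(W).

P(L|do(Q)): backdoor, adjust for {W}.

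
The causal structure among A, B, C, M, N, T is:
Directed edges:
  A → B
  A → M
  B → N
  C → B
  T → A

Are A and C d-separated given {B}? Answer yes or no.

No — A and C are d-connected given {B}.

Bayes-Ball from A | {B} reaches {C,M,T}.
C ∈ reach(A|{B}) ⇒ A ⊥̸ C | {B}.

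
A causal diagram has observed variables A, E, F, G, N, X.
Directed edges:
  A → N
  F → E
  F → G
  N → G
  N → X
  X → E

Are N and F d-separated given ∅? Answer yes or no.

Yes — N ⊥ F | ∅.

Bayes-Ball from N | ∅ reaches {A,E,G,X}.
F ∉ reach(N|∅) ⇒ N ⊥ F | ∅.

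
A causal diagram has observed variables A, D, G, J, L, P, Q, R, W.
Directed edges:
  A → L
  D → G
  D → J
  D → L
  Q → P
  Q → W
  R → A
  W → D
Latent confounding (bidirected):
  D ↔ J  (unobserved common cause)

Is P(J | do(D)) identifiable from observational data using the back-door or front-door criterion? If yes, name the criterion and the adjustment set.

P(J|do(D)): not identifiable (no BD/FD set).

desc(D)\{D}={G,J,L}; candidates ⊆ {A,P,Q,R,W}.
D↔J: latent back-door arc(s) into D.
size 0: {}; under {} D still reaches {J,P,Q,W} ∋ J.
size 1: {A}, {P}, {Q} …(+2); under {A} D still reaches {J,P,Q,W} ∋ J.
size 2: {A,P}, {A,Q}, {A,R} …(+7); under {A,P} D still reaches {J,Q,W} ∋ J.
D↔J cannot be blocked by any observed set — no back-door set.
No mediator lies on a directed D→…→J path.
Neither criterion identifies P(J|do(D)) in this graph.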